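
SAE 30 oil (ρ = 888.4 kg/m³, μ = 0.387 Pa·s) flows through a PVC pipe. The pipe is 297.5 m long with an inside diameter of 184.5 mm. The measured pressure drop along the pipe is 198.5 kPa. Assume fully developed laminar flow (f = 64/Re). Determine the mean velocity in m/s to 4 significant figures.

V ≈ 1.834 m/s

For laminar flow, f = 64/Re with Re = ρVD/μ, so Darcy-Weisbach reduces to ΔP = 32μLV/D². Solving for V: V = ΔP·D²/(32μL) = 1.985e+05·(0.1845)²/(32·0.387·297.5) = 1.834 m/s.
Check: Re = ρVD/μ = 888.4·1.834·0.1845/0.387 = 776.8 < 2300, so the laminar assumption holds.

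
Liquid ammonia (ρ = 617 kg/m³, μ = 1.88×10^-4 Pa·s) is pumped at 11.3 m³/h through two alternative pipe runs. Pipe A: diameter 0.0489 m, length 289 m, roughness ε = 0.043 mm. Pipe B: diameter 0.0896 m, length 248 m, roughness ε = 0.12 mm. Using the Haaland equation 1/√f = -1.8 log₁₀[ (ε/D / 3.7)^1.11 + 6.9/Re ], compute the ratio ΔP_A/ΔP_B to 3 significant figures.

ΔP_A/ΔP_B ≈ 21.5

Pipe A: V = Q/A = 0.003139/0.001878 = 1.671 m/s; Re = 2.682e+05; ε/D = 0.000879; Haaland → f = 0.0201; ΔP_A = f(L/D)(ρV²/2) = 1.024e+05 Pa.
Pipe B: V = Q/A = 0.003139/0.006305 = 0.4978 m/s; Re = 1.464e+05; ε/D = 0.00134; Haaland → f = 0.02252; ΔP_B = f(L/D)(ρV²/2) = 4765 Pa.
ΔP_A/ΔP_B = 1.024e+05/4765 = 21.5.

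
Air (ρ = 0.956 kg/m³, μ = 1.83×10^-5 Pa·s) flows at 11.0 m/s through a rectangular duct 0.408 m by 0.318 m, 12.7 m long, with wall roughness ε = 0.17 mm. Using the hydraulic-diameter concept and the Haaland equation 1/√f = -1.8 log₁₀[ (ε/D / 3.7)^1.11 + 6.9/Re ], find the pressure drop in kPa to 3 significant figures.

ΔP ≈ 0.0379 kPa

Hydraulic diameter D_h = 4A/P = 4·(0.408·0.318)/(2·(0.408+0.318)) = 0.519/1.452 = 0.3574 m.
Re = ρVD_h/μ = 0.956·11·0.3574/1.83e-05 = 2.054e+05.
ε/D_h = 0.00017/0.3574 = 0.000476; Haaland gives 1/√f = -1.8 log₁₀[4.8e-05+3.36e-05] = 7.359, so f = 0.01846.
ΔP = f(L/D_h)(ρV²/2) = 0.01846·12.7/0.3574·57.84 = 37.95 Pa.
ΔP = 0.0379 kPa.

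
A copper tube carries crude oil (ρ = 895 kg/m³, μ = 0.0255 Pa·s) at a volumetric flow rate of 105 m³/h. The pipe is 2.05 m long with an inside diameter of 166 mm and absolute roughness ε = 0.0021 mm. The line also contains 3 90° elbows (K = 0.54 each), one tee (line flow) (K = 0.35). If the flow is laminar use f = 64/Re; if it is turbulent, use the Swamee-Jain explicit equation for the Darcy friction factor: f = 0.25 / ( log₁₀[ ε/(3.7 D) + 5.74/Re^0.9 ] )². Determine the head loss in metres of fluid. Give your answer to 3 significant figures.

h_f ≈ 0.220 m

Q = 105 m³/h = 105/3600 = 0.02917 m³/s.
Cross-sectional area A = πD²/4 = π(0.166)²/4 = 0.02164 m²; mean velocity V = Q/A = 0.02917/0.02164 = 1.348 m/s.
Reynolds number Re = ρVD/μ = 895 · 1.348 · 0.166 / 0.0255 = 7852.
Re > 4000 → turbulent. Relative roughness ε/D = 2.1e-06/0.166 = 1.27e-05. Swamee-Jain: f = 0.25/(log₁₀[1.27e-05/3.7 + 5.74/7852^0.9])² = 0.25/(log₁₀[3.42e-06 + 0.00179])² = 0.25/(-2.746)² = 0.03316.
Total minor-loss coefficient ΣK = 3·0.54 + 1·0.35 = 1.97.
ΔP = [f·L/D + ΣK]·(ρV²/2) = [0.03316·2.05/0.166 + 1.97]·(895·1.348²/2) = [0.4095 + 1.97]·812.7 = 1934 Pa.
Head loss h_f = ΔP/(ρg) = 1934/(895·9.81) = 0.220 m.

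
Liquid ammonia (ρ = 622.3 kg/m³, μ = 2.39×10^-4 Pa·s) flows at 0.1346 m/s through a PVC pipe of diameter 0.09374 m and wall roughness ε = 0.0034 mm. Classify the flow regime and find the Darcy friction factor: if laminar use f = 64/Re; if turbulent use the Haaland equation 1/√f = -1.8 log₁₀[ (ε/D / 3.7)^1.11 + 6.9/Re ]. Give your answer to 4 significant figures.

Re = ρVD/μ = 622.3·0.1346·0.09374/0.000239 = 3.285e+04.
Re > 4000 → turbulent. ε/D = 3.4e-06/0.09374 = 3.63e-05; Haaland: 1/√f = -1.8 log₁₀[2.76e-06 + 0.00021] = 6.61, so f = 0.02289.

f ≈ 0.02289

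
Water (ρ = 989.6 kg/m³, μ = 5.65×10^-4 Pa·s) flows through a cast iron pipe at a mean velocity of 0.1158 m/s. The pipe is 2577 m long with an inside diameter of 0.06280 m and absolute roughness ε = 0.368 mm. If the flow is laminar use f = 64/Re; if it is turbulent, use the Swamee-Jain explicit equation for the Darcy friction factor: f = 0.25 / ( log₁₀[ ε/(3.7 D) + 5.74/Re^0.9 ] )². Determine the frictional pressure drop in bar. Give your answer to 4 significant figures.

Reynolds number Re = ρVD/μ = 989.6 · 0.1158 · 0.0628 / 0.000565 = 1.274e+04.
Re > 4000 → turbulent. Relative roughness ε/D = 0.000368/0.0628 = 0.00586. Swamee-Jain: f = 0.25/(log₁₀[0.00586/3.7 + 5.74/1.274e+04^0.9])² = 0.25/(log₁₀[0.00158 + 0.00116])² = 0.25/(-2.562)² = 0.0381.
Darcy-Weisbach: ΔP = f(L/D)(ρV²/2) = 0.0381·(2577/0.0628)·(989.6·0.1158²/2) = 0.0381·4.104e+04·6.635 = 1.037e+04 Pa.
ΔP = 1.037e+04 Pa = 0.1037 bar.

ΔP ≈ 0.1037 bar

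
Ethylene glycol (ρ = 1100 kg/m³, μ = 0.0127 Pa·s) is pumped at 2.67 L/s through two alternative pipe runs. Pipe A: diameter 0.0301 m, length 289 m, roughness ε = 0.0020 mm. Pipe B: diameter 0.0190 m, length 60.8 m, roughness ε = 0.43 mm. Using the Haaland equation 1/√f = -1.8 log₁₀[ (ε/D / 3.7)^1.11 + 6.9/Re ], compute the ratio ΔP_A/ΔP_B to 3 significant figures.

ΔP_A/ΔP_B ≈ 0.278

Pipe A: V = Q/A = 0.00267/0.0007116 = 3.752 m/s; Re = 9782; ε/D = 6.64e-05; Haaland → f = 0.03114; ΔP_A = f(L/D)(ρV²/2) = 2.315e+06 Pa.
Pipe B: V = Q/A = 0.00267/0.0002835 = 9.417 m/s; Re = 1.55e+04; ε/D = 0.0226; Haaland → f = 0.05337; ΔP_B = f(L/D)(ρV²/2) = 8.33e+06 Pa.
ΔP_A/ΔP_B = 2.315e+06/8.33e+06 = 0.278.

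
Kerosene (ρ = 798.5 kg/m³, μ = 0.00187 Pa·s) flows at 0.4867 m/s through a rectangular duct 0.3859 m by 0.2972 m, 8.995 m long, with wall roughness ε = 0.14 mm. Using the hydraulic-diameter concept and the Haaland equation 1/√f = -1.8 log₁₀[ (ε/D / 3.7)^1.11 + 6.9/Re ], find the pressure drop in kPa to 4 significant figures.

ΔP ≈ 0.05267 kPa

Hydraulic diameter D_h = 4A/P = 4·(0.3859·0.2972)/(2·(0.3859+0.2972)) = 0.4588/1.366 = 0.3358 m.
Re = ρVD_h/μ = 798.5·0.4867·0.3358/0.00187 = 6.979e+04.
ε/D_h = 0.00014/0.3358 = 0.000417; Haaland gives 1/√f = -1.8 log₁₀[4.15e-05+9.89e-05] = 6.935, so f = 0.02079.
ΔP = f(L/D_h)(ρV²/2) = 0.02079·8.995/0.3358·94.57 = 52.67 Pa.
ΔP = 0.05267 kPa.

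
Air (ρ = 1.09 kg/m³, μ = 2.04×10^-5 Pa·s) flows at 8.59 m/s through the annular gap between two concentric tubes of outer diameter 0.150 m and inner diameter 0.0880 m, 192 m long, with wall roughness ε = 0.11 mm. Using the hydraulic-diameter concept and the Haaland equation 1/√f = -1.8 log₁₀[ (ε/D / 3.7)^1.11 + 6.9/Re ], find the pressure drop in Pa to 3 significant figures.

Hydraulic diameter D_h = 4A/P = D_o - D_i = 0.15 - 0.088 = 0.062 m.
Re = ρVD_h/μ = 1.09·8.59·0.062/2.04e-05 = 2.846e+04.
ε/D_h = 0.00011/0.062 = 0.00177; Haaland gives 1/√f = -1.8 log₁₀[0.000207+0.000242] = 6.025, so f = 0.02754.
ΔP = f(L/D_h)(ρV²/2) = 0.02754·192/0.062·40.21 = 3430 Pa.

ΔP ≈ 3430 Pa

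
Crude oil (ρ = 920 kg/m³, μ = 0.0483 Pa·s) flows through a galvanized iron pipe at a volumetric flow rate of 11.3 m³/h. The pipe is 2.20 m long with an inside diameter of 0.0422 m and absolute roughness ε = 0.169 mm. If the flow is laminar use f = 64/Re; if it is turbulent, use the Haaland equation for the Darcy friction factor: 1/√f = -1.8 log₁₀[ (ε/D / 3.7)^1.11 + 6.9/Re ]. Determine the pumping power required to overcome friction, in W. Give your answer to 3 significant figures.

P ≈ 13.5 W

Q = 11.3 m³/h = 11.3/3600 = 0.003139 m³/s.
Cross-sectional area A = πD²/4 = π(0.0422)²/4 = 0.001399 m²; mean velocity V = Q/A = 0.003139/0.001399 = 2.244 m/s.
Reynolds number Re = ρVD/μ = 920 · 2.244 · 0.0422 / 0.0483 = 1804.
Re < 2300 → laminar flow, so f = 64/Re = 64/1804 = 0.03548 (the turbulent correlation is not needed).
Darcy-Weisbach: ΔP = f(L/D)(ρV²/2) = 0.03548·(2.2/0.0422)·(920·2.244²/2) = 0.03548·52.13·2317 = 4285 Pa.
Pumping power P = QΔP = 0.003139·4285 = 13.45 W = 13.5 W.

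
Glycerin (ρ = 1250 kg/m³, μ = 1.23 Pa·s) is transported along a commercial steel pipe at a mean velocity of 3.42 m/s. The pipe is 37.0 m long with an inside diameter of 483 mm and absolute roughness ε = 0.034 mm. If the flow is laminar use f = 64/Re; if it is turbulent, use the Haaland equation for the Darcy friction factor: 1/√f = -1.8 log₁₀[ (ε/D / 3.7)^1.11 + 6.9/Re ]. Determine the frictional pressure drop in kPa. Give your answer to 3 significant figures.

ΔP ≈ 21.3 kPa

Reynolds number Re = ρVD/μ = 1250 · 3.42 · 0.483 / 1.23 = 1679.
Re < 2300 → laminar flow, so f = 64/Re = 64/1679 = 0.03812 (the turbulent correlation is not needed).
Darcy-Weisbach: ΔP = f(L/D)(ρV²/2) = 0.03812·(37/0.483)·(1250·3.42²/2) = 0.03812·76.6·7310 = 2.135e+04 Pa.
ΔP = 2.135e+04 Pa = 21.3 kPa.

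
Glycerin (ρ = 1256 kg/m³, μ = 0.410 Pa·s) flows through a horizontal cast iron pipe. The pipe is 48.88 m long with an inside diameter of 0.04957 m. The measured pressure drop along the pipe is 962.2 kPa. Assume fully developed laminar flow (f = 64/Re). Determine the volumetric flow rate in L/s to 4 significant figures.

Q ≈ 7.115 L/s

For laminar flow, f = 64/Re with Re = ρVD/μ, so Darcy-Weisbach reduces to ΔP = 32μLV/D². Solving for V: V = ΔP·D²/(32μL) = 9.622e+05·(0.04957)²/(32·0.41·48.88) = 3.687 m/s.
Check: Re = ρVD/μ = 1256·3.687·0.04957/0.41 = 559.8 < 2300, so the laminar assumption holds.
Q = V·A = 3.687·(π/4·0.04957²) = 0.007115 m³/s = 7.115 L/s.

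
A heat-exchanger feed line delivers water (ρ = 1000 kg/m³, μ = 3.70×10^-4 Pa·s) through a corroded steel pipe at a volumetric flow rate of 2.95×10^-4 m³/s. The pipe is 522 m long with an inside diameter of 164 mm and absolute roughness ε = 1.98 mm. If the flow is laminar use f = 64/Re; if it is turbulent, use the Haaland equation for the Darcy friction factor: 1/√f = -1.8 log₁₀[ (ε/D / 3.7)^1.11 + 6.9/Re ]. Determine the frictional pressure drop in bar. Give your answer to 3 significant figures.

ΔP ≈ 1.48×10^-4 bar

Cross-sectional area A = πD²/4 = π(0.164)²/4 = 0.02112 m²; mean velocity V = Q/A = 0.000295/0.02112 = 0.01397 m/s.
Reynolds number Re = ρVD/μ = 1000 · 0.01397 · 0.164 / 0.00037 = 6190.
Re > 4000 → turbulent. Relative roughness ε/D = 0.00198/0.164 = 0.0121. Haaland: 1/√f = -1.8 log₁₀[(0.0121/3.7)^1.11 + 6.9/6190] = -1.8 log₁₀[0.00174 + 0.00111] = 4.58, so f = 0.04766.
Darcy-Weisbach: ΔP = f(L/D)(ρV²/2) = 0.04766·(522/0.164)·(1000·0.01397²/2) = 0.04766·3183·0.09751 = 14.79 Pa.
ΔP = 14.79 Pa = 1.48×10^-4 bar.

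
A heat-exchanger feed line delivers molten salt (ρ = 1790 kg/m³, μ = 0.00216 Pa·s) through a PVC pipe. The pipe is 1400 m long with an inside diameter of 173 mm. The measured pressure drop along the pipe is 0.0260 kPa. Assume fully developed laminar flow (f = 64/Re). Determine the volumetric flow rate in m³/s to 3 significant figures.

For laminar flow, f = 64/Re with Re = ρVD/μ, so Darcy-Weisbach reduces to ΔP = 32μLV/D². Solving for V: V = ΔP·D²/(32μL) = 26·(0.173)²/(32·0.00216·1400) = 0.008041 m/s.
Check: Re = ρVD/μ = 1790·0.008041·0.173/0.00216 = 1153 < 2300, so the laminar assumption holds.
Q = V·A = 0.008041·(π/4·0.173²) = 0.000189 m³/s = 1.89×10^-4 m³/s.

Q ≈ 1.89×10^-4 m³/s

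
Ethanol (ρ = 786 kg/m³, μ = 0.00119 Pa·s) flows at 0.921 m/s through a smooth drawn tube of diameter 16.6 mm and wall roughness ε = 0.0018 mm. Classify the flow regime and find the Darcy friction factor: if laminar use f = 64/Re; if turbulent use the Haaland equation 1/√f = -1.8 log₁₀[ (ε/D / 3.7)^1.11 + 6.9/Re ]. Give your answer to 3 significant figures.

Re = ρVD/μ = 786·0.921·0.0166/0.00119 = 1.01e+04.
Re > 4000 → turbulent. ε/D = 1.8e-06/0.0166 = 0.000108; Haaland: 1/√f = -1.8 log₁₀[9.3e-06 + 0.000683] = 5.687, so f = 0.03092.

f ≈ 0.0309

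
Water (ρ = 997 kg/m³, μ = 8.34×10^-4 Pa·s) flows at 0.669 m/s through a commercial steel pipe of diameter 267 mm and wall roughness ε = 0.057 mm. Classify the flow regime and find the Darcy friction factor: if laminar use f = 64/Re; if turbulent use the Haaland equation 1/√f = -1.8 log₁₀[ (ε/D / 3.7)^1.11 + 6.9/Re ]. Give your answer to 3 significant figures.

f ≈ 0.0168

Re = ρVD/μ = 997·0.669·0.267/0.000834 = 2.135e+05.
Re > 4000 → turbulent. ε/D = 5.7e-05/0.267 = 0.000213; Haaland: 1/√f = -1.8 log₁₀[1.97e-05 + 3.23e-05] = 7.711, so f = 0.01682.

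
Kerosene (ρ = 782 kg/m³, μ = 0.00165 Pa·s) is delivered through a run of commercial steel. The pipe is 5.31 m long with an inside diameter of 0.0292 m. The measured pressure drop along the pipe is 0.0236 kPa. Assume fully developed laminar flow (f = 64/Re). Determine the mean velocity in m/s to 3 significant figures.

V ≈ 0.0718 m/s

For laminar flow, f = 64/Re with Re = ρVD/μ, so Darcy-Weisbach reduces to ΔP = 32μLV/D². Solving for V: V = ΔP·D²/(32μL) = 23.6·(0.0292)²/(32·0.00165·5.31) = 0.07177 m/s.
Check: Re = ρVD/μ = 782·0.07177·0.0292/0.00165 = 993.2 < 2300, so the laminar assumption holds.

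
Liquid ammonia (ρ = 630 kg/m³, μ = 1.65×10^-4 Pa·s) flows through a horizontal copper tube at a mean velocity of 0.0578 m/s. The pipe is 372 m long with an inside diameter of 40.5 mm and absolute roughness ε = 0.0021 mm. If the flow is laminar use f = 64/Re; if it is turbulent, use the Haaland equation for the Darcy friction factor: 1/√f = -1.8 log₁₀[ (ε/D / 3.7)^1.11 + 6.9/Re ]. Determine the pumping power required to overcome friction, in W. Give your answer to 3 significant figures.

P ≈ 0.0230 W

Reynolds number Re = ρVD/μ = 630 · 0.0578 · 0.0405 / 0.000165 = 8938.
Re > 4000 → turbulent. Relative roughness ε/D = 2.1e-06/0.0405 = 5.19e-05. Haaland: 1/√f = -1.8 log₁₀[(5.19e-05/3.7)^1.11 + 6.9/8938] = -1.8 log₁₀[4.1e-06 + 0.000772] = 5.598, so f = 0.03191.
Darcy-Weisbach: ΔP = f(L/D)(ρV²/2) = 0.03191·(372/0.0405)·(630·0.0578²/2) = 0.03191·9185·1.052 = 308.4 Pa.
Q = V·A = 0.0578·0.001288 = 7.446e-05 m³/s.
Pumping power P = QΔP = 7.446e-05·308.4 = 0.02297 W = 0.0230 W.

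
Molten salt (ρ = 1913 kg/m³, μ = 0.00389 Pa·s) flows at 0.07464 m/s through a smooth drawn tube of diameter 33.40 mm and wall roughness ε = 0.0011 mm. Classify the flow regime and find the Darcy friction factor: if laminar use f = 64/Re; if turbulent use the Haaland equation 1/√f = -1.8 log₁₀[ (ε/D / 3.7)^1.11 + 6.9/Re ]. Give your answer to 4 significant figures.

f ≈ 0.05220

Re = ρVD/μ = 1913·0.07464·0.0334/0.00389 = 1226.
Re < 2300 → laminar, so f = 64/Re = 0.0522 (roughness is irrelevant in laminar flow).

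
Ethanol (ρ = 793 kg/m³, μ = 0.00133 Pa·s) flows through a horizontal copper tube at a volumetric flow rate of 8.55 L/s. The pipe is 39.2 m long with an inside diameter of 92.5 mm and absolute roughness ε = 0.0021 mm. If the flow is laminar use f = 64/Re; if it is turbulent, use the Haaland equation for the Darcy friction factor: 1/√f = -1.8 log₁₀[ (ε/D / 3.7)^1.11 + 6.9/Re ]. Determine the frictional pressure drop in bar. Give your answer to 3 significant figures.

Q = 8.55 L/s = 8.55/1000 = 0.00855 m³/s.
Cross-sectional area A = πD²/4 = π(0.0925)²/4 = 0.00672 m²; mean velocity V = Q/A = 0.00855/0.00672 = 1.272 m/s.
Reynolds number Re = ρVD/μ = 793 · 1.272 · 0.0925 / 0.00133 = 7.017e+04.
Re > 4000 → turbulent. Relative roughness ε/D = 2.1e-06/0.0925 = 2.27e-05. Haaland: 1/√f = -1.8 log₁₀[(2.27e-05/3.7)^1.11 + 6.9/7.017e+04] = -1.8 log₁₀[1.64e-06 + 9.83e-05] = 7.2, so f = 0.01929.
Darcy-Weisbach: ΔP = f(L/D)(ρV²/2) = 0.01929·(39.2/0.0925)·(793·1.272²/2) = 0.01929·423.8·641.8 = 5247 Pa.
ΔP = 5247 Pa = 0.0525 bar.

ΔP ≈ 0.0525 bar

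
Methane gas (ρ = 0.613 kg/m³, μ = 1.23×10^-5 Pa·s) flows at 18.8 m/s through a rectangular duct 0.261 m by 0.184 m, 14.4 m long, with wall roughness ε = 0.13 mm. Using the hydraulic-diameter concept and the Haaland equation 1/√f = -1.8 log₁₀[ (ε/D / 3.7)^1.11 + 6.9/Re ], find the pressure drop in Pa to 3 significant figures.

Hydraulic diameter D_h = 4A/P = 4·(0.261·0.184)/(2·(0.261+0.184)) = 0.1921/0.89 = 0.2158 m.
Re = ρVD_h/μ = 0.613·18.8·0.2158/1.23e-05 = 2.022e+05.
ε/D_h = 0.00013/0.2158 = 0.000602; Haaland gives 1/√f = -1.8 log₁₀[6.24e-05+3.41e-05] = 7.228, so f = 0.01914.
ΔP = f(L/D_h)(ρV²/2) = 0.01914·14.4/0.2158·108.3 = 138.3 Pa.

ΔP ≈ 138 Pa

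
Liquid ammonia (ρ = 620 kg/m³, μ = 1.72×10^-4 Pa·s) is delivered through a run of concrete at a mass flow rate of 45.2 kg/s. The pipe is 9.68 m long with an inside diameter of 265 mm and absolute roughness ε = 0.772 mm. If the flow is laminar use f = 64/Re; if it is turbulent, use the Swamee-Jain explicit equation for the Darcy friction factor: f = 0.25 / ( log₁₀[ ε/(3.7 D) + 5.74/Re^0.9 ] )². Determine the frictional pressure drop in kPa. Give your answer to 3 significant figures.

A = πD²/4 = π(0.265)²/4 = 0.05515 m²; mean velocity V = ṁ/(ρA) = 45.2/(620 · 0.05515) = 1.322 m/s.
Reynolds number Re = ρVD/μ = 620 · 1.322 · 0.265 / 0.000172 = 1.263e+06.
Re > 4000 → turbulent. Relative roughness ε/D = 0.000772/0.265 = 0.00291. Swamee-Jain: f = 0.25/(log₁₀[0.00291/3.7 + 5.74/1.263e+06^0.9])² = 0.25/(log₁₀[0.000787 + 1.85e-05])² = 0.25/(-3.094)² = 0.02612.
Darcy-Weisbach: ΔP = f(L/D)(ρV²/2) = 0.02612·(9.68/0.265)·(620·1.322²/2) = 0.02612·36.53·541.6 = 516.8 Pa.
ΔP = 516.8 Pa = 0.517 kPa.

ΔP ≈ 0.517 kPa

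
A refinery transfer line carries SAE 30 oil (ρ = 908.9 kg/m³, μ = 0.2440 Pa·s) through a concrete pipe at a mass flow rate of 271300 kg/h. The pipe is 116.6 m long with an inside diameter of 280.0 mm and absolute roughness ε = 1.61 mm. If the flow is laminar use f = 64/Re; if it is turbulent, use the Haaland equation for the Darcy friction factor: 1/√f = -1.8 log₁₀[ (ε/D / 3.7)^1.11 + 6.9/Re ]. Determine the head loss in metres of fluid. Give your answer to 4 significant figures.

ṁ = 271300 kg/h = 271300/3600 = 75.36 kg/s.
A = πD²/4 = π(0.28)²/4 = 0.06158 m²; mean velocity V = ṁ/(ρA) = 75.36/(908.9 · 0.06158) = 1.347 m/s.
Reynolds number Re = ρVD/μ = 908.9 · 1.347 · 0.28 / 0.244 = 1404.
Re < 2300 → laminar flow, so f = 64/Re = 64/1404 = 0.04557 (the turbulent correlation is not needed).
Darcy-Weisbach: ΔP = f(L/D)(ρV²/2) = 0.04557·(116.6/0.28)·(908.9·1.347²/2) = 0.04557·416.4·824 = 1.564e+04 Pa.
Head loss h_f = ΔP/(ρg) = 1.564e+04/(908.9·9.81) = 1.754 m.

h_f ≈ 1.754 m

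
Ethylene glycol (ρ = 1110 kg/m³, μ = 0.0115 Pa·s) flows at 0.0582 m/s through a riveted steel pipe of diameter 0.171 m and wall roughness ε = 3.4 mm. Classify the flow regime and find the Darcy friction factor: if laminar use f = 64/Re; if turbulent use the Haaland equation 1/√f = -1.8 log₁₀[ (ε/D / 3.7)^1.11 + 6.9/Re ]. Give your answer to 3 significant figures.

f ≈ 0.0666

Re = ρVD/μ = 1110·0.0582·0.171/0.0115 = 960.6.
Re < 2300 → laminar, so f = 64/Re = 0.06662 (roughness is irrelevant in laminar flow).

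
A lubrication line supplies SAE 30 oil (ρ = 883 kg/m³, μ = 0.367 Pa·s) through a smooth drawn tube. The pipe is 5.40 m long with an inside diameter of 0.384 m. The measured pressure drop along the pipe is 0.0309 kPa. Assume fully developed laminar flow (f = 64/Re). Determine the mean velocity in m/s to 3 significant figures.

For laminar flow, f = 64/Re with Re = ρVD/μ, so Darcy-Weisbach reduces to ΔP = 32μLV/D². Solving for V: V = ΔP·D²/(32μL) = 30.9·(0.384)²/(32·0.367·5.4) = 0.07185 m/s.
Check: Re = ρVD/μ = 883·0.07185·0.384/0.367 = 66.38 < 2300, so the laminar assumption holds.

V ≈ 0.0718 m/s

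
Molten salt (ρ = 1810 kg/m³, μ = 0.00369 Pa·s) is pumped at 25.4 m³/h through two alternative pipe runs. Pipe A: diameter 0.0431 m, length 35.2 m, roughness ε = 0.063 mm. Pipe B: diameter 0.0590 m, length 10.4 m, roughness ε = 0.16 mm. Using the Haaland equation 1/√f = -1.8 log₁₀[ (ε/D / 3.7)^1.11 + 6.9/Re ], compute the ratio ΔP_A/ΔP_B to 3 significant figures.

Pipe A: V = Q/A = 0.007056/0.001459 = 4.836 m/s; Re = 1.022e+05; ε/D = 0.00146; Haaland → f = 0.02342; ΔP_A = f(L/D)(ρV²/2) = 4.048e+05 Pa.
Pipe B: V = Q/A = 0.007056/0.002734 = 2.581 m/s; Re = 7.469e+04; ε/D = 0.00271; Haaland → f = 0.02713; ΔP_B = f(L/D)(ρV²/2) = 2.882e+04 Pa.
ΔP_A/ΔP_B = 4.048e+05/2.882e+04 = 14.0.

ΔP_A/ΔP_B ≈ 14.0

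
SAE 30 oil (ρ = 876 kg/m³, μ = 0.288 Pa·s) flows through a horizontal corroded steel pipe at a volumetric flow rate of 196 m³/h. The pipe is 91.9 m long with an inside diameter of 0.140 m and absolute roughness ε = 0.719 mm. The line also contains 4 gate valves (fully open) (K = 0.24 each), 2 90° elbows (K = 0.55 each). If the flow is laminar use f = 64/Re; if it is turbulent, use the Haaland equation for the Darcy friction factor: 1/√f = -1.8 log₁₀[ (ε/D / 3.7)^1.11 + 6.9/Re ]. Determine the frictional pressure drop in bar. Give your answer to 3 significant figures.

Q = 196 m³/h = 196/3600 = 0.05444 m³/s.
Cross-sectional area A = πD²/4 = π(0.14)²/4 = 0.01539 m²; mean velocity V = Q/A = 0.05444/0.01539 = 3.537 m/s.
Reynolds number Re = ρVD/μ = 876 · 3.537 · 0.14 / 0.288 = 1506.
Re < 2300 → laminar flow, so f = 64/Re = 64/1506 = 0.04249 (the turbulent correlation is not needed).
Total minor-loss coefficient ΣK = 4·0.24 + 2·0.55 = 2.06.
ΔP = [f·L/D + ΣK]·(ρV²/2) = [0.04249·91.9/0.14 + 2.06]·(876·3.537²/2) = [27.89 + 2.06]·5479 = 1.641e+05 Pa.
ΔP = 1.641e+05 Pa = 1.64 bar.

ΔP ≈ 1.64 bar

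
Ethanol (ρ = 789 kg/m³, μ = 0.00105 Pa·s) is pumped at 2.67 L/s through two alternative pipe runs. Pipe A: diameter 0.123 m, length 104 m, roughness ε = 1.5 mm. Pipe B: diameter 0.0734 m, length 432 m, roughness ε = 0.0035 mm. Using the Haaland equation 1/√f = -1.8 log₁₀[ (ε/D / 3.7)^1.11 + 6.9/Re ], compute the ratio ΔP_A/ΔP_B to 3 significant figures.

ΔP_A/ΔP_B ≈ 0.0346

Pipe A: V = Q/A = 0.00267/0.01188 = 0.2247 m/s; Re = 2.077e+04; ε/D = 0.0122; Haaland → f = 0.04298; ΔP_A = f(L/D)(ρV²/2) = 723.8 Pa.
Pipe B: V = Q/A = 0.00267/0.004231 = 0.631 m/s; Re = 3.48e+04; ε/D = 4.77e-05; Haaland → f = 0.02261; ΔP_B = f(L/D)(ρV²/2) = 2.09e+04 Pa.
ΔP_A/ΔP_B = 723.8/2.09e+04 = 0.0346.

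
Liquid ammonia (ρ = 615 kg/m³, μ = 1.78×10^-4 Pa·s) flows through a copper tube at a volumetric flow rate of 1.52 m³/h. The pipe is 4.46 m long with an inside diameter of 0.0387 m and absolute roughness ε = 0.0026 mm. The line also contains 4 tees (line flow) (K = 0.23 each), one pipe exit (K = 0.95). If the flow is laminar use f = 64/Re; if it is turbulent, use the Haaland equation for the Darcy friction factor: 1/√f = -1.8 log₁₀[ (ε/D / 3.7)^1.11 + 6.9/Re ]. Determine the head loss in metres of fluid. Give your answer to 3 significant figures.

Q = 1.52 m³/h = 1.52/3600 = 0.0004222 m³/s.
Cross-sectional area A = πD²/4 = π(0.0387)²/4 = 0.001176 m²; mean velocity V = Q/A = 0.0004222/0.001176 = 0.3589 m/s.
Reynolds number Re = ρVD/μ = 615 · 0.3589 · 0.0387 / 0.000178 = 4.799e+04.
Re > 4000 → turbulent. Relative roughness ε/D = 2.6e-06/0.0387 = 6.72e-05. Haaland: 1/√f = -1.8 log₁₀[(6.72e-05/3.7)^1.11 + 6.9/4.799e+04] = -1.8 log₁₀[5.46e-06 + 0.000144] = 6.887, so f = 0.02108.
Total minor-loss coefficient ΣK = 4·0.23 + 1·0.95 = 1.87.
ΔP = [f·L/D + ΣK]·(ρV²/2) = [0.02108·4.46/0.0387 + 1.87]·(615·0.3589²/2) = [2.43 + 1.87]·39.62 = 170.4 Pa.
Head loss h_f = ΔP/(ρg) = 170.4/(615·9.81) = 0.0282 m.

h_f ≈ 0.0282 m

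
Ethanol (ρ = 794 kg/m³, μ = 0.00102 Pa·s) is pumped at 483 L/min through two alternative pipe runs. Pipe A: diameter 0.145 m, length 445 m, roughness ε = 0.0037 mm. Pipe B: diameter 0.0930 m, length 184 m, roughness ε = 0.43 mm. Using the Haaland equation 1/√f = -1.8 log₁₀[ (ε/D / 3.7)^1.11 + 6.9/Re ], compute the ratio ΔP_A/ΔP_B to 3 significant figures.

ΔP_A/ΔP_B ≈ 0.174

Pipe A: V = Q/A = 0.00805/0.01651 = 0.4875 m/s; Re = 5.502e+04; ε/D = 2.55e-05; Haaland → f = 0.02034; ΔP_A = f(L/D)(ρV²/2) = 5890 Pa.
Pipe B: V = Q/A = 0.00805/0.006793 = 1.185 m/s; Re = 8.579e+04; ε/D = 0.00462; Haaland → f = 0.03076; ΔP_B = f(L/D)(ρV²/2) = 3.393e+04 Pa.
ΔP_A/ΔP_B = 5890/3.393e+04 = 0.174.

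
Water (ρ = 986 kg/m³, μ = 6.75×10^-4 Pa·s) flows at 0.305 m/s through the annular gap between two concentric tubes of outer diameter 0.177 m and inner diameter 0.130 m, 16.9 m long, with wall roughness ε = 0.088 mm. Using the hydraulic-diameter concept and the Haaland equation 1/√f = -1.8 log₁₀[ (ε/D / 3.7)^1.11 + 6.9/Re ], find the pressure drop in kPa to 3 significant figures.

Hydraulic diameter D_h = 4A/P = D_o - D_i = 0.177 - 0.13 = 0.047 m.
Re = ρVD_h/μ = 986·0.305·0.047/0.000675 = 2.094e+04.
ε/D_h = 8.8e-05/0.047 = 0.00187; Haaland gives 1/√f = -1.8 log₁₀[0.00022+0.00033] = 5.869, so f = 0.02904.
ΔP = f(L/D_h)(ρV²/2) = 0.02904·16.9/0.047·45.86 = 478.8 Pa.
ΔP = 0.479 kPa.

ΔP ≈ 0.479 kPa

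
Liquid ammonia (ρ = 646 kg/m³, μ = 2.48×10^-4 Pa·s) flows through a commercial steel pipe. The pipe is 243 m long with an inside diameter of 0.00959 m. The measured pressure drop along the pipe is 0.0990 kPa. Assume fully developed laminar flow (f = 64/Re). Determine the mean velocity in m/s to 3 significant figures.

V ≈ 0.00472 m/s

For laminar flow, f = 64/Re with Re = ρVD/μ, so Darcy-Weisbach reduces to ΔP = 32μLV/D². Solving for V: V = ΔP·D²/(32μL) = 99·(0.00959)²/(32·0.000248·243) = 0.004721 m/s.
Check: Re = ρVD/μ = 646·0.004721·0.00959/0.000248 = 117.9 < 2300, so the laminar assumption holds.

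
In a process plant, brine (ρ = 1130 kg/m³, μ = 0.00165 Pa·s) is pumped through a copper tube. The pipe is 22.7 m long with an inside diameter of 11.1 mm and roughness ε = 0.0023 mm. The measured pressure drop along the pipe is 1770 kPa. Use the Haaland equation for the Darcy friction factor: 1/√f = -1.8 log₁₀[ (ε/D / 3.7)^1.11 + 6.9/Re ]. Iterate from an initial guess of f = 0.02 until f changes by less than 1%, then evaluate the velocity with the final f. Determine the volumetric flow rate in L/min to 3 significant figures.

Q ≈ 50.6 L/min

Rearranging Darcy-Weisbach: V = √(2·ΔP·D/(f·L·ρ)). With ε/D = 2.3e-06/0.0111 = 0.000207, iterate starting from f = 0.02:
  f = 0.02 → V = √(2·1.77e+06·0.0111/(0.02·22.7·1130)) = 8.752 m/s; Re = ρVD/μ = 6.653e+04; f → 0.02018
Converged (Δf/f < 1%). With the final f = 0.02018: V = √(2·1.77e+06·0.0111/(0.02018·22.7·1130)) = 8.713 m/s.
Q = V·A = 8.713·(π/4·0.0111²) = 0.0008431 m³/s = 50.6 L/min.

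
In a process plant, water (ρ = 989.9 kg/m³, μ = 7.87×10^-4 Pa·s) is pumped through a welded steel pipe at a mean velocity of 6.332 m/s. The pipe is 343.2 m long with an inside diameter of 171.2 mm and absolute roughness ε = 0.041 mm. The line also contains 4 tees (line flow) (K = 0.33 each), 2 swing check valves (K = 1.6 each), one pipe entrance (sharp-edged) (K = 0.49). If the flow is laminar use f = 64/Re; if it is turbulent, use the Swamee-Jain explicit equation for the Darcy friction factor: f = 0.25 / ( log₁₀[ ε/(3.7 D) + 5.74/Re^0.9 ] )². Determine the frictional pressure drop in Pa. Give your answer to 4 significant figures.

ΔP ≈ 695100 Pa

Reynolds number Re = ρVD/μ = 989.9 · 6.332 · 0.1712 / 0.000787 = 1.364e+06.
Re > 4000 → turbulent. Relative roughness ε/D = 4.1e-05/0.1712 = 0.000239. Swamee-Jain: f = 0.25/(log₁₀[0.000239/3.7 + 5.74/1.364e+06^0.9])² = 0.25/(log₁₀[6.47e-05 + 1.73e-05])² = 0.25/(-4.086)² = 0.01497.
Total minor-loss coefficient ΣK = 4·0.33 + 2·1.6 + 1·0.49 = 5.01.
ΔP = [f·L/D + ΣK]·(ρV²/2) = [0.01497·343.2/0.1712 + 5.01]·(989.9·6.332²/2) = [30.02 + 5.01]·1.984e+04 = 6.951e+05 Pa.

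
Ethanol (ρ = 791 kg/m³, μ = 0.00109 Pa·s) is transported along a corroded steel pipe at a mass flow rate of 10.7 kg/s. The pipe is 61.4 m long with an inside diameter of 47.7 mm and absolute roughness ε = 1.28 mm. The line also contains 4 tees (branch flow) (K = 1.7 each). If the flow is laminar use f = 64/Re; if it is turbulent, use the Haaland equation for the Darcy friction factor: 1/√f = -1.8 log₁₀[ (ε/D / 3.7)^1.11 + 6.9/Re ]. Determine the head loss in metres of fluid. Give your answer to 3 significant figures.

A = πD²/4 = π(0.0477)²/4 = 0.001787 m²; mean velocity V = ṁ/(ρA) = 10.7/(791 · 0.001787) = 7.57 m/s.
Reynolds number Re = ρVD/μ = 791 · 7.57 · 0.0477 / 0.00109 = 2.62e+05.
Re > 4000 → turbulent. Relative roughness ε/D = 0.00128/0.0477 = 0.0268. Haaland: 1/√f = -1.8 log₁₀[(0.0268/3.7)^1.11 + 6.9/2.62e+05] = -1.8 log₁₀[0.00422 + 2.63e-05] = 4.27, so f = 0.05485.
Total minor-loss coefficient ΣK = 4·1.7 = 6.8.
ΔP = [f·L/D + ΣK]·(ρV²/2) = [0.05485·61.4/0.0477 + 6.8]·(791·7.57²/2) = [70.6 + 6.8]·2.266e+04 = 1.754e+06 Pa.
Head loss h_f = ΔP/(ρg) = 1.754e+06/(791·9.81) = 226 m.

h_f ≈ 226 m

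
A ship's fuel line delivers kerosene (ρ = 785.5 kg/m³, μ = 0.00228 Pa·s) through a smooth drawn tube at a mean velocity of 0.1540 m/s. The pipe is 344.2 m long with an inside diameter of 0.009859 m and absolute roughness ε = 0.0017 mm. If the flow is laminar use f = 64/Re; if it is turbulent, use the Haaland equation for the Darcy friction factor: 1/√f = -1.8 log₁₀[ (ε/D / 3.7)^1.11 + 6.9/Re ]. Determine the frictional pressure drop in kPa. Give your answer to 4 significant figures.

Reynolds number Re = ρVD/μ = 785.5 · 0.154 · 0.009859 / 0.00228 = 523.1.
Re < 2300 → laminar flow, so f = 64/Re = 64/523.1 = 0.1224 (the turbulent correlation is not needed).
Darcy-Weisbach: ΔP = f(L/D)(ρV²/2) = 0.1224·(344.2/0.009859)·(785.5·0.154²/2) = 0.1224·3.491e+04·9.314 = 3.979e+04 Pa.
ΔP = 3.979e+04 Pa = 39.79 kPa.

ΔP ≈ 39.79 kPa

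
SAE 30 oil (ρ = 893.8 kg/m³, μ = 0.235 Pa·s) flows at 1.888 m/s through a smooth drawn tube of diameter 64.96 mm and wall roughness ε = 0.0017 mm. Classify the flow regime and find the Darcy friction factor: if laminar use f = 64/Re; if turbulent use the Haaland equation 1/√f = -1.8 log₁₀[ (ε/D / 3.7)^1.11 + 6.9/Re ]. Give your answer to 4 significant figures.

Re = ρVD/μ = 893.8·1.888·0.06496/0.235 = 466.5.
Re < 2300 → laminar, so f = 64/Re = 0.1372 (roughness is irrelevant in laminar flow).

f ≈ 0.1372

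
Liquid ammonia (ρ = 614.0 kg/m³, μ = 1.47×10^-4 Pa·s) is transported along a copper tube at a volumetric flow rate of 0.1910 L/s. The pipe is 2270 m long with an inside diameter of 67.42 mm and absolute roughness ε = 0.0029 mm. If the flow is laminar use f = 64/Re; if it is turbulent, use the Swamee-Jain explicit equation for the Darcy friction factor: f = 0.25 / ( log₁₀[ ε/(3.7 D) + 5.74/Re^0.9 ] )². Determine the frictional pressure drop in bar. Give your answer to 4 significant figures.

ΔP ≈ 0.008239 bar

Q = 0.1910 L/s = 0.1910/1000 = 0.000191 m³/s.
Cross-sectional area A = πD²/4 = π(0.06742)²/4 = 0.00357 m²; mean velocity V = Q/A = 0.000191/0.00357 = 0.0535 m/s.
Reynolds number Re = ρVD/μ = 614 · 0.0535 · 0.06742 / 0.000147 = 1.507e+04.
Re > 4000 → turbulent. Relative roughness ε/D = 2.9e-06/0.06742 = 4.3e-05. Swamee-Jain: f = 0.25/(log₁₀[4.3e-05/3.7 + 5.74/1.507e+04^0.9])² = 0.25/(log₁₀[1.16e-05 + 0.000997])² = 0.25/(-2.996)² = 0.02785.
Darcy-Weisbach: ΔP = f(L/D)(ρV²/2) = 0.02785·(2270/0.06742)·(614·0.0535²/2) = 0.02785·3.367e+04·0.8788 = 823.9 Pa.
ΔP = 823.9 Pa = 0.008239 bar.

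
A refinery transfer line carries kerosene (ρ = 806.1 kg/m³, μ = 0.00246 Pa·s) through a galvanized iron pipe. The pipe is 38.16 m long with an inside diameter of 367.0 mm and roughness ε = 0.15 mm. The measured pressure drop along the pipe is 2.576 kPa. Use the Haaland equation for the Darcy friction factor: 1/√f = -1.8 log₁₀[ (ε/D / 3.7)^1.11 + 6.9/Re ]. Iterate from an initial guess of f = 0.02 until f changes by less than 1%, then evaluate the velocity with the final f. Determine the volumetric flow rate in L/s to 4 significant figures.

Rearranging Darcy-Weisbach: V = √(2·ΔP·D/(f·L·ρ)). With ε/D = 0.00015/0.367 = 0.000409, iterate starting from f = 0.02:
  f = 0.02 → V = √(2·2576·0.367/(0.02·38.16·806.1)) = 1.753 m/s; Re = ρVD/μ = 2.108e+05; f → 0.01805
  f = 0.01805 → V = 1.845 m/s; Re = 2.219e+05; f → 0.01797
Converged (Δf/f < 1%). With the final f = 0.01797: V = √(2·2576·0.367/(0.01797·38.16·806.1)) = 1.85 m/s.
Q = V·A = 1.85·(π/4·0.367²) = 0.1957 m³/s = 195.7 L/s.

Q ≈ 195.7 L/s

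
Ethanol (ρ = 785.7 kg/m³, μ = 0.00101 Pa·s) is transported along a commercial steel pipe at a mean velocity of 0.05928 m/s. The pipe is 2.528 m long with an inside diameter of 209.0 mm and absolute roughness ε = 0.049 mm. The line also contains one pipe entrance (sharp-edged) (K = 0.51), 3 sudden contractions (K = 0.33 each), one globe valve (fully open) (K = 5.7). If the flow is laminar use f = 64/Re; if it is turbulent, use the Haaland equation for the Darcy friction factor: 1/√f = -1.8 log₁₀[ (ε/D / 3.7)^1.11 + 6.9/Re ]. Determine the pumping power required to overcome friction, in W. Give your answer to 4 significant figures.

P ≈ 0.02128 W

Reynolds number Re = ρVD/μ = 785.7 · 0.05928 · 0.209 / 0.00101 = 9638.
Re > 4000 → turbulent. Relative roughness ε/D = 4.9e-05/0.209 = 0.000234. Haaland: 1/√f = -1.8 log₁₀[(0.000234/3.7)^1.11 + 6.9/9638] = -1.8 log₁₀[2.19e-05 + 0.000716] = 5.638, so f = 0.03146.
Total minor-loss coefficient ΣK = 1·0.51 + 3·0.33 + 1·5.7 = 7.2.
ΔP = [f·L/D + ΣK]·(ρV²/2) = [0.03146·2.528/0.209 + 7.2]·(785.7·0.05928²/2) = [0.3806 + 7.2]·1.381 = 10.47 Pa.
Q = V·A = 0.05928·0.03431 = 0.002034 m³/s.
Pumping power P = QΔP = 0.002034·10.47 = 0.021283 W = 0.02128 W.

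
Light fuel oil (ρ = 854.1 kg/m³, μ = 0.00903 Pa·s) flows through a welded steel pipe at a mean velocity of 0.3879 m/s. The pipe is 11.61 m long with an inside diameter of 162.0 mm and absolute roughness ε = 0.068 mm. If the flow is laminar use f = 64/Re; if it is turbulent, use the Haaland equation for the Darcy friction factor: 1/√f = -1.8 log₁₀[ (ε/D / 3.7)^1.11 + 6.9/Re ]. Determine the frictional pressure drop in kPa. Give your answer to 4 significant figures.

Reynolds number Re = ρVD/μ = 854.1 · 0.3879 · 0.162 / 0.00903 = 5944.
Re > 4000 → turbulent. Relative roughness ε/D = 6.8e-05/0.162 = 0.00042. Haaland: 1/√f = -1.8 log₁₀[(0.00042/3.7)^1.11 + 6.9/5944] = -1.8 log₁₀[4.18e-05 + 0.00116] = 5.256, so f = 0.0362.
Darcy-Weisbach: ΔP = f(L/D)(ρV²/2) = 0.0362·(11.61/0.162)·(854.1·0.3879²/2) = 0.0362·71.67·64.26 = 166.7 Pa.
ΔP = 166.7 Pa = 0.1667 kPa.

ΔP ≈ 0.1667 kPa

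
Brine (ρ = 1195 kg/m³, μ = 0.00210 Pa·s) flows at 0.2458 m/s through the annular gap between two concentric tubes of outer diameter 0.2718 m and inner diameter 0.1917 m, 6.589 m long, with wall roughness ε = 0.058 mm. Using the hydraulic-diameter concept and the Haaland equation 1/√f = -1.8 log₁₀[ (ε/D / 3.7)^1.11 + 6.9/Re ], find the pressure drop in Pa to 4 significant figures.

Hydraulic diameter D_h = 4A/P = D_o - D_i = 0.2718 - 0.1917 = 0.0801 m.
Re = ρVD_h/μ = 1195·0.2458·0.0801/0.0021 = 1.12e+04.
ε/D_h = 5.8e-05/0.0801 = 0.000724; Haaland gives 1/√f = -1.8 log₁₀[7.65e-05+0.000616] = 5.687, so f = 0.03092.
ΔP = f(L/D_h)(ρV²/2) = 0.03092·6.589/0.0801·36.1 = 91.8 Pa.

ΔP ≈ 91.80 Pa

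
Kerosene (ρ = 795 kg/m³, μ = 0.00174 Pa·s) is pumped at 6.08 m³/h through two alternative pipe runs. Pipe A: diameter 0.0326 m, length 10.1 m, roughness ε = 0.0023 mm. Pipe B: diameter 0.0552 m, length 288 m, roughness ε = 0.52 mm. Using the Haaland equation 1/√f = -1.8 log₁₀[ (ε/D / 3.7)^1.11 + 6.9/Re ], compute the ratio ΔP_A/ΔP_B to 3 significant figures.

Pipe A: V = Q/A = 0.001689/0.0008347 = 2.023 m/s; Re = 3.014e+04; ε/D = 7.06e-05; Haaland → f = 0.02343; ΔP_A = f(L/D)(ρV²/2) = 1.181e+04 Pa.
Pipe B: V = Q/A = 0.001689/0.002393 = 0.7057 m/s; Re = 1.78e+04; ε/D = 0.00942; Haaland → f = 0.04029; ΔP_B = f(L/D)(ρV²/2) = 4.162e+04 Pa.
ΔP_A/ΔP_B = 1.181e+04/4.162e+04 = 0.284.

ΔP_A/ΔP_B ≈ 0.284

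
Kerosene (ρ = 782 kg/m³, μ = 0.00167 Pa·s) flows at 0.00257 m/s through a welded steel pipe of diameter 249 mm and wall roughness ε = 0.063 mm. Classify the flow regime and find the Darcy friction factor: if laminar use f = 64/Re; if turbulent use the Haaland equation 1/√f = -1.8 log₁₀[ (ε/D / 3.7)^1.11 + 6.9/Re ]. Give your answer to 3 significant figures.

f ≈ 0.214

Re = ρVD/μ = 782·0.00257·0.249/0.00167 = 299.7.
Re < 2300 → laminar, so f = 64/Re = 0.2136 (roughness is irrelevant in laminar flow).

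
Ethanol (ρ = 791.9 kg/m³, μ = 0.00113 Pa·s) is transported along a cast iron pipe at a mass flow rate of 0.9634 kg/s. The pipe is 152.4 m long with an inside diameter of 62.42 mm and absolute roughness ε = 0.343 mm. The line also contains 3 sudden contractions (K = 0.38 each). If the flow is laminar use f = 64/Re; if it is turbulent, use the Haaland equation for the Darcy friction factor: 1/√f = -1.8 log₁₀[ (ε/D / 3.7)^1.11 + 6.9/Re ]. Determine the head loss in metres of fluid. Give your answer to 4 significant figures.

h_f ≈ 0.7068 m

A = πD²/4 = π(0.06242)²/4 = 0.00306 m²; mean velocity V = ṁ/(ρA) = 0.9634/(791.9 · 0.00306) = 0.3976 m/s.
Reynolds number Re = ρVD/μ = 791.9 · 0.3976 · 0.06242 / 0.00113 = 1.739e+04.
Re > 4000 → turbulent. Relative roughness ε/D = 0.000343/0.06242 = 0.0055. Haaland: 1/√f = -1.8 log₁₀[(0.0055/3.7)^1.11 + 6.9/1.739e+04] = -1.8 log₁₀[0.000726 + 0.000397] = 5.31, so f = 0.03547.
Total minor-loss coefficient ΣK = 3·0.38 = 1.14.
ΔP = [f·L/D + ΣK]·(ρV²/2) = [0.03547·152.4/0.06242 + 1.14]·(791.9·0.3976²/2) = [86.6 + 1.14]·62.58 = 5491 Pa.
Head loss h_f = ΔP/(ρg) = 5491/(791.9·9.81) = 0.7068 m.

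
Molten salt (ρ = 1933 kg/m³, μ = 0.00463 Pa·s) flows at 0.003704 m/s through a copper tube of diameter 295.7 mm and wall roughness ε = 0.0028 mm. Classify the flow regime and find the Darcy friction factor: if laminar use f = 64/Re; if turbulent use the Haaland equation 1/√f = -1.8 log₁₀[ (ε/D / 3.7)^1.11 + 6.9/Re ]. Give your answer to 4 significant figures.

Re = ρVD/μ = 1933·0.003704·0.2957/0.00463 = 457.3.
Re < 2300 → laminar, so f = 64/Re = 0.14 (roughness is irrelevant in laminar flow).

f ≈ 0.1400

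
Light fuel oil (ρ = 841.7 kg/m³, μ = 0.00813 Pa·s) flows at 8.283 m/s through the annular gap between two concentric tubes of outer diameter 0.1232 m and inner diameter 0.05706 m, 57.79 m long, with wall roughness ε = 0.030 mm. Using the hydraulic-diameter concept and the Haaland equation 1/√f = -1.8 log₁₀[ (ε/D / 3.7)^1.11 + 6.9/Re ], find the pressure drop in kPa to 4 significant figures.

Hydraulic diameter D_h = 4A/P = D_o - D_i = 0.1232 - 0.05706 = 0.06614 m.
Re = ρVD_h/μ = 841.7·8.283·0.06614/0.00813 = 5.672e+04.
ε/D_h = 3e-05/0.06614 = 0.000454; Haaland gives 1/√f = -1.8 log₁₀[4.55e-05+0.000122] = 6.798, so f = 0.02164.
ΔP = f(L/D_h)(ρV²/2) = 0.02164·57.79/0.06614·2.887e+04 = 5.459e+05 Pa.
ΔP = 545.9 kPa.

ΔP ≈ 545.9 kPa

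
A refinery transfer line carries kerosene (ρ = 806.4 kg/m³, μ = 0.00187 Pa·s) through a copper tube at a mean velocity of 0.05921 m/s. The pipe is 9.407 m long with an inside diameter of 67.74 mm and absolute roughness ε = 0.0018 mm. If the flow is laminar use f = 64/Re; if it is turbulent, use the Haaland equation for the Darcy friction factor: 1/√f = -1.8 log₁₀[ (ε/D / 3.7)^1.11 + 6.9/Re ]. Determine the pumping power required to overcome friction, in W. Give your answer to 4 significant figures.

Reynolds number Re = ρVD/μ = 806.4 · 0.05921 · 0.06774 / 0.00187 = 1730.
Re < 2300 → laminar flow, so f = 64/Re = 64/1730 = 0.037 (the turbulent correlation is not needed).
Darcy-Weisbach: ΔP = f(L/D)(ρV²/2) = 0.037·(9.407/0.06774)·(806.4·0.05921²/2) = 0.037·138.9·1.414 = 7.264 Pa.
Q = V·A = 0.05921·0.003604 = 0.0002134 m³/s.
Pumping power P = QΔP = 0.0002134·7.264 = 0.0015500 W = 0.001550 W.

P ≈ 0.001550 W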